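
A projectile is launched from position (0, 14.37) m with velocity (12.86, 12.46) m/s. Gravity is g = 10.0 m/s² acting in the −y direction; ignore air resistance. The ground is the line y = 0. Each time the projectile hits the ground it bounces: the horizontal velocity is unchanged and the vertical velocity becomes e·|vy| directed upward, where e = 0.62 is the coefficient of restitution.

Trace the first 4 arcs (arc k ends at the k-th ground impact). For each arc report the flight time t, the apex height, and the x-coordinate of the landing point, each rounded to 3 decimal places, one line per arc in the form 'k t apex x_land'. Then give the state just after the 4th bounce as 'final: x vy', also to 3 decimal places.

1 3.350 22.133 43.080
2 2.609 8.508 76.630
3 1.618 3.270 97.431
4 1.003 1.257 110.328
final: 110.328 3.109

Arc 1: start y=14.370, vy=12.460 → t=3.350, apex=22.133, x_land=43.080, impact vy=-21.039
  bounce: vy ← 0.62·21.039 = 13.044
Arc 2: start y=0.000, vy=13.044 → t=2.609, apex=8.508, x_land=76.630, impact vy=-13.044
  bounce: vy ← 0.62·13.044 = 8.088
Arc 3: start y=0.000, vy=8.088 → t=1.618, apex=3.270, x_land=97.431, impact vy=-8.088
  bounce: vy ← 0.62·8.088 = 5.014
Arc 4: start y=0.000, vy=5.014 → t=1.003, apex=1.257, x_land=110.328, impact vy=-5.014
  bounce: vy ← 0.62·5.014 = 3.109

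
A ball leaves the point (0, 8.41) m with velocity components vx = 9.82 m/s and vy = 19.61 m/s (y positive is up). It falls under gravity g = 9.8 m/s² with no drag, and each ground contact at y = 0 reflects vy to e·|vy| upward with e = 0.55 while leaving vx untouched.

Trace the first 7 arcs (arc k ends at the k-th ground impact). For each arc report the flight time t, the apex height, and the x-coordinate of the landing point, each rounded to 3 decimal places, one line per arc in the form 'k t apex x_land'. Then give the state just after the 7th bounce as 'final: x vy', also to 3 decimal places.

1 4.393 28.030 43.137
2 2.631 8.479 68.972
3 1.447 2.565 83.182
4 0.796 0.776 90.997
5 0.438 0.235 95.296
6 0.241 0.071 97.660
7 0.132 0.021 98.960
final: 98.960 0.357

Arc 1: start y=8.410, vy=19.610 → t=4.393, apex=28.030, x_land=43.137, impact vy=-23.439
  bounce: vy ← 0.55·23.439 = 12.891
Arc 2: start y=0.000, vy=12.891 → t=2.631, apex=8.479, x_land=68.972, impact vy=-12.891
  bounce: vy ← 0.55·12.891 = 7.090
Arc 3: start y=0.000, vy=7.090 → t=1.447, apex=2.565, x_land=83.182, impact vy=-7.090
  bounce: vy ← 0.55·7.090 = 3.900
Arc 4: start y=0.000, vy=3.900 → t=0.796, apex=0.776, x_land=90.997, impact vy=-3.900
  bounce: vy ← 0.55·3.900 = 2.145
Arc 5: start y=0.000, vy=2.145 → t=0.438, apex=0.235, x_land=95.296, impact vy=-2.145
  bounce: vy ← 0.55·2.145 = 1.180
Arc 6: start y=0.000, vy=1.180 → t=0.241, apex=0.071, x_land=97.660, impact vy=-1.180
  bounce: vy ← 0.55·1.180 = 0.649
Arc 7: start y=0.000, vy=0.649 → t=0.132, apex=0.021, x_land=98.960, impact vy=-0.649
  bounce: vy ← 0.55·0.649 = 0.357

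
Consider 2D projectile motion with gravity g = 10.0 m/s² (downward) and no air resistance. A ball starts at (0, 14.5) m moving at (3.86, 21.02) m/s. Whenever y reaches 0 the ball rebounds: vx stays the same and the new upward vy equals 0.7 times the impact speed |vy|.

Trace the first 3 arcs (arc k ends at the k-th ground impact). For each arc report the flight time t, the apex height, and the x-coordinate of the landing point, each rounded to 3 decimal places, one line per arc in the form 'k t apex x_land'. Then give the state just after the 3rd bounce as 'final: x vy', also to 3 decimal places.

1 4.807 36.592 18.556
2 3.787 17.930 33.175
3 2.651 8.786 43.409
final: 43.409 9.279

Arc 1: start y=14.500, vy=21.020 → t=4.807, apex=36.592, x_land=18.556, impact vy=-27.053
  bounce: vy ← 0.7·27.053 = 18.937
Arc 2: start y=0.000, vy=18.937 → t=3.787, apex=17.930, x_land=33.175, impact vy=-18.937
  bounce: vy ← 0.7·18.937 = 13.256
Arc 3: start y=0.000, vy=13.256 → t=2.651, apex=8.786, x_land=43.409, impact vy=-13.256
  bounce: vy ← 0.7·13.256 = 9.279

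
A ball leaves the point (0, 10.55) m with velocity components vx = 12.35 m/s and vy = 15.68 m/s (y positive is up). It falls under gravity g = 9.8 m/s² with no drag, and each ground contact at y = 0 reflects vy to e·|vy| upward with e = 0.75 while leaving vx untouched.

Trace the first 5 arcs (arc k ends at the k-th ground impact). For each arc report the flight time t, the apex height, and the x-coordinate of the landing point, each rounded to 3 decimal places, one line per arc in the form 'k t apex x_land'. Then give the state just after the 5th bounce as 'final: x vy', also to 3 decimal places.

Arc 1: start y=10.550, vy=15.680 → t=3.771, apex=23.094, x_land=46.571, impact vy=-21.275
  bounce: vy ← 0.75·21.275 = 15.957
Arc 2: start y=0.000, vy=15.957 → t=3.256, apex=12.990, x_land=86.788, impact vy=-15.957
  bounce: vy ← 0.75·15.957 = 11.967
Arc 3: start y=0.000, vy=11.967 → t=2.442, apex=7.307, x_land=116.951, impact vy=-11.967
  bounce: vy ← 0.75·11.967 = 8.976
Arc 4: start y=0.000, vy=8.976 → t=1.832, apex=4.110, x_land=139.573, impact vy=-8.976
  bounce: vy ← 0.75·8.976 = 6.732
Arc 5: start y=0.000, vy=6.732 → t=1.374, apex=2.312, x_land=156.540, impact vy=-6.732
  bounce: vy ← 0.75·6.732 = 5.049

1 3.771 23.094 46.571
2 3.256 12.990 86.788
3 2.442 7.307 116.951
4 1.832 4.110 139.573
5 1.374 2.312 156.540
final: 156.540 5.049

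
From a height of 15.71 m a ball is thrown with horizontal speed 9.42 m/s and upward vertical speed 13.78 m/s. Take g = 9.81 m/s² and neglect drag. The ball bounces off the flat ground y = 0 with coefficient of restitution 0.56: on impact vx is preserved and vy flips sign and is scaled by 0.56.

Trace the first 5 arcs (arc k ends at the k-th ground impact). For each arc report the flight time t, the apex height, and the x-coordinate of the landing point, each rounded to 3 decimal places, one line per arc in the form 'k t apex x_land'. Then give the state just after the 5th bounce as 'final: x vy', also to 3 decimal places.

1 3.680 25.388 34.663
2 2.548 7.962 58.667
3 1.427 2.497 72.108
4 0.799 0.783 79.636
5 0.447 0.246 83.851
final: 83.851 1.229

Arc 1: start y=15.710, vy=13.780 → t=3.680, apex=25.388, x_land=34.663, impact vy=-22.319
  bounce: vy ← 0.56·22.319 = 12.498
Arc 2: start y=0.000, vy=12.498 → t=2.548, apex=7.962, x_land=58.667, impact vy=-12.498
  bounce: vy ← 0.56·12.498 = 6.999
Arc 3: start y=0.000, vy=6.999 → t=1.427, apex=2.497, x_land=72.108, impact vy=-6.999
  bounce: vy ← 0.56·6.999 = 3.919
Arc 4: start y=0.000, vy=3.919 → t=0.799, apex=0.783, x_land=79.636, impact vy=-3.919
  bounce: vy ← 0.56·3.919 = 2.195
Arc 5: start y=0.000, vy=2.195 → t=0.447, apex=0.246, x_land=83.851, impact vy=-2.195
  bounce: vy ← 0.56·2.195 = 1.229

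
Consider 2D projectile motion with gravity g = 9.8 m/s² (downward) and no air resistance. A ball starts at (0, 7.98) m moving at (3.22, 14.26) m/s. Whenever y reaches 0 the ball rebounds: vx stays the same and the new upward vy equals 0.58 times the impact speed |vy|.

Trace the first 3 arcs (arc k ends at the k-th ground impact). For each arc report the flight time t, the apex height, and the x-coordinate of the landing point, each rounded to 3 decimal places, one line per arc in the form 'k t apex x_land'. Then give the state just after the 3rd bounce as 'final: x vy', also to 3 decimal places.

1 3.391 18.355 10.918
2 2.245 6.175 18.147
3 1.302 2.077 22.340
final: 22.340 3.701

Arc 1: start y=7.980, vy=14.260 → t=3.391, apex=18.355, x_land=10.918, impact vy=-18.967
  bounce: vy ← 0.58·18.967 = 11.001
Arc 2: start y=0.000, vy=11.001 → t=2.245, apex=6.175, x_land=18.147, impact vy=-11.001
  bounce: vy ← 0.58·11.001 = 6.381
Arc 3: start y=0.000, vy=6.381 → t=1.302, apex=2.077, x_land=22.340, impact vy=-6.381
  bounce: vy ← 0.58·6.381 = 3.701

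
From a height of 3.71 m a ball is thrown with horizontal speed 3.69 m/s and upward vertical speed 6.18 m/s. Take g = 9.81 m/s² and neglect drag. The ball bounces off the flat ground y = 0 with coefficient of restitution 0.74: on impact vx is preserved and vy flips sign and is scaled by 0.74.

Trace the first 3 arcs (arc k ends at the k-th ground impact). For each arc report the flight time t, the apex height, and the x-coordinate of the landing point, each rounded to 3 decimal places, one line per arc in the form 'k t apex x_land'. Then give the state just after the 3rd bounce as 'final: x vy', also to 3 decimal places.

Arc 1: start y=3.710, vy=6.180 → t=1.704, apex=5.657, x_land=6.287, impact vy=-10.535
  bounce: vy ← 0.74·10.535 = 7.796
Arc 2: start y=0.000, vy=7.796 → t=1.589, apex=3.098, x_land=12.152, impact vy=-7.796
  bounce: vy ← 0.74·7.796 = 5.769
Arc 3: start y=0.000, vy=5.769 → t=1.176, apex=1.696, x_land=16.492, impact vy=-5.769
  bounce: vy ← 0.74·5.769 = 4.269

1 1.704 5.657 6.287
2 1.589 3.098 12.152
3 1.176 1.696 16.492
final: 16.492 4.269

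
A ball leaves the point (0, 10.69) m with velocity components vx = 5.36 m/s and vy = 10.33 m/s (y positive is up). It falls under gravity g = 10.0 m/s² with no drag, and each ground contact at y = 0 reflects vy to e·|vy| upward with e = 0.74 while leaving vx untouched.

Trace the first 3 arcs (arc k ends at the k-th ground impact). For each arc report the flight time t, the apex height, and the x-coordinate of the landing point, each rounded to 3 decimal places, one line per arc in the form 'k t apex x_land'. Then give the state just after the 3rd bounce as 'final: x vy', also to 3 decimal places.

Arc 1: start y=10.690, vy=10.330 → t=2.823, apex=16.025, x_land=15.133, impact vy=-17.903
  bounce: vy ← 0.74·17.903 = 13.248
Arc 2: start y=0.000, vy=13.248 → t=2.650, apex=8.776, x_land=29.335, impact vy=-13.248
  bounce: vy ← 0.74·13.248 = 9.804
Arc 3: start y=0.000, vy=9.804 → t=1.961, apex=4.805, x_land=39.844, impact vy=-9.804
  bounce: vy ← 0.74·9.804 = 7.255

1 2.823 16.025 15.133
2 2.650 8.776 29.335
3 1.961 4.805 39.844
final: 39.844 7.255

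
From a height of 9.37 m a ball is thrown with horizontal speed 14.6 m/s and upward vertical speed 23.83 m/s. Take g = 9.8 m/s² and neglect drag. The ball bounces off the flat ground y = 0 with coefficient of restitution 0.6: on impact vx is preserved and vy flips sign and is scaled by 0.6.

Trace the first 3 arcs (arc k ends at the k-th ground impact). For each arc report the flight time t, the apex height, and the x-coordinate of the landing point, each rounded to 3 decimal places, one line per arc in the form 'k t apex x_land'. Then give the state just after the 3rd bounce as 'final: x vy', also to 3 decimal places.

1 5.229 38.343 76.343
2 3.357 13.803 125.352
3 2.014 4.969 154.758
final: 154.758 5.921

Arc 1: start y=9.370, vy=23.830 → t=5.229, apex=38.343, x_land=76.343, impact vy=-27.414
  bounce: vy ← 0.6·27.414 = 16.448
Arc 2: start y=0.000, vy=16.448 → t=3.357, apex=13.803, x_land=125.352, impact vy=-16.448
  bounce: vy ← 0.6·16.448 = 9.869
Arc 3: start y=0.000, vy=9.869 → t=2.014, apex=4.969, x_land=154.758, impact vy=-9.869
  bounce: vy ← 0.6·9.869 = 5.921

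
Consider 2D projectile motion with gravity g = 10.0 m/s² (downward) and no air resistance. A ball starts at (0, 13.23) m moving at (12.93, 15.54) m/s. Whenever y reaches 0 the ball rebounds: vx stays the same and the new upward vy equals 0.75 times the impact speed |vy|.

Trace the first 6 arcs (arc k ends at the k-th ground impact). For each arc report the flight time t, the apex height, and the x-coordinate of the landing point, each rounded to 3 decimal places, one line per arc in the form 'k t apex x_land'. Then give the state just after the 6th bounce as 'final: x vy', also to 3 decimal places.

1 3.804 25.305 49.181
2 3.374 14.234 92.813
3 2.531 8.007 125.537
4 1.898 4.504 150.080
5 1.424 2.533 168.487
6 1.068 1.425 182.293
final: 182.293 4.004

Arc 1: start y=13.230, vy=15.540 → t=3.804, apex=25.305, x_land=49.181, impact vy=-22.496
  bounce: vy ← 0.75·22.496 = 16.872
Arc 2: start y=0.000, vy=16.872 → t=3.374, apex=14.234, x_land=92.813, impact vy=-16.872
  bounce: vy ← 0.75·16.872 = 12.654
Arc 3: start y=0.000, vy=12.654 → t=2.531, apex=8.007, x_land=125.537, impact vy=-12.654
  bounce: vy ← 0.75·12.654 = 9.491
Arc 4: start y=0.000, vy=9.491 → t=1.898, apex=4.504, x_land=150.080, impact vy=-9.491
  bounce: vy ← 0.75·9.491 = 7.118
Arc 5: start y=0.000, vy=7.118 → t=1.424, apex=2.533, x_land=168.487, impact vy=-7.118
  bounce: vy ← 0.75·7.118 = 5.339
Arc 6: start y=0.000, vy=5.339 → t=1.068, apex=1.425, x_land=182.293, impact vy=-5.339
  bounce: vy ← 0.75·5.339 = 4.004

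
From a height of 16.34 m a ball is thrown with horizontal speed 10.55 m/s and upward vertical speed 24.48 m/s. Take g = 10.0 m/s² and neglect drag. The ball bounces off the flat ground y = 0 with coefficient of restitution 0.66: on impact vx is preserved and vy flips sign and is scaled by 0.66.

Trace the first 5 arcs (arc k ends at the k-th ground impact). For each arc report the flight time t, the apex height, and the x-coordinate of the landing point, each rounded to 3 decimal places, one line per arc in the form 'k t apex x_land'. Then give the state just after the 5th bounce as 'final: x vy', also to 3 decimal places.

1 5.491 46.304 57.932
2 4.017 20.170 100.310
3 2.651 8.786 128.280
4 1.750 3.827 146.740
5 1.155 1.667 158.924
final: 158.924 3.811

Arc 1: start y=16.340, vy=24.480 → t=5.491, apex=46.304, x_land=57.932, impact vy=-30.431
  bounce: vy ← 0.66·30.431 = 20.085
Arc 2: start y=0.000, vy=20.085 → t=4.017, apex=20.170, x_land=100.310, impact vy=-20.085
  bounce: vy ← 0.66·20.085 = 13.256
Arc 3: start y=0.000, vy=13.256 → t=2.651, apex=8.786, x_land=128.280, impact vy=-13.256
  bounce: vy ← 0.66·13.256 = 8.749
Arc 4: start y=0.000, vy=8.749 → t=1.750, apex=3.827, x_land=146.740, impact vy=-8.749
  bounce: vy ← 0.66·8.749 = 5.774
Arc 5: start y=0.000, vy=5.774 → t=1.155, apex=1.667, x_land=158.924, impact vy=-5.774
  bounce: vy ← 0.66·5.774 = 3.811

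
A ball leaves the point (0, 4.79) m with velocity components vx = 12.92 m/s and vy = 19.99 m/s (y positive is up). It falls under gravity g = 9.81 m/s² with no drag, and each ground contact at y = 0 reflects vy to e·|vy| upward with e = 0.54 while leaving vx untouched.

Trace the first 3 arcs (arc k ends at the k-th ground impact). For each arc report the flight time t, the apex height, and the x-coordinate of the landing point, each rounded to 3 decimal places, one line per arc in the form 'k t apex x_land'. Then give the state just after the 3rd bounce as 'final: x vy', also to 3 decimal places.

1 4.302 25.157 55.587
2 2.446 7.336 87.188
3 1.321 2.139 104.252
final: 104.252 3.498

Arc 1: start y=4.790, vy=19.990 → t=4.302, apex=25.157, x_land=55.587, impact vy=-22.217
  bounce: vy ← 0.54·22.217 = 11.997
Arc 2: start y=0.000, vy=11.997 → t=2.446, apex=7.336, x_land=87.188, impact vy=-11.997
  bounce: vy ← 0.54·11.997 = 6.478
Arc 3: start y=0.000, vy=6.478 → t=1.321, apex=2.139, x_land=104.252, impact vy=-6.478
  bounce: vy ← 0.54·6.478 = 3.498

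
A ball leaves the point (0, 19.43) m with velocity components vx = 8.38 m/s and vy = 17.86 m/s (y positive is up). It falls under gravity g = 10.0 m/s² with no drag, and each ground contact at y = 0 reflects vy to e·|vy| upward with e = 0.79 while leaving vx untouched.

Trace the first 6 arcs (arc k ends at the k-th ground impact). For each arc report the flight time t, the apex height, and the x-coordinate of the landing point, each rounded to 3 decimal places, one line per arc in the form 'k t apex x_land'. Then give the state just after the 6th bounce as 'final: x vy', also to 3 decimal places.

1 4.446 35.379 37.258
2 4.203 22.080 72.478
3 3.320 13.780 100.302
4 2.623 8.600 122.282
5 2.072 5.367 139.647
6 1.637 3.350 153.365
final: 153.365 6.466

Arc 1: start y=19.430, vy=17.860 → t=4.446, apex=35.379, x_land=37.258, impact vy=-26.600
  bounce: vy ← 0.79·26.600 = 21.014
Arc 2: start y=0.000, vy=21.014 → t=4.203, apex=22.080, x_land=72.478, impact vy=-21.014
  bounce: vy ← 0.79·21.014 = 16.601
Arc 3: start y=0.000, vy=16.601 → t=3.320, apex=13.780, x_land=100.302, impact vy=-16.601
  bounce: vy ← 0.79·16.601 = 13.115
Arc 4: start y=0.000, vy=13.115 → t=2.623, apex=8.600, x_land=122.282, impact vy=-13.115
  bounce: vy ← 0.79·13.115 = 10.361
Arc 5: start y=0.000, vy=10.361 → t=2.072, apex=5.367, x_land=139.647, impact vy=-10.361
  bounce: vy ← 0.79·10.361 = 8.185
Arc 6: start y=0.000, vy=8.185 → t=1.637, apex=3.350, x_land=153.365, impact vy=-8.185
  bounce: vy ← 0.79·8.185 = 6.466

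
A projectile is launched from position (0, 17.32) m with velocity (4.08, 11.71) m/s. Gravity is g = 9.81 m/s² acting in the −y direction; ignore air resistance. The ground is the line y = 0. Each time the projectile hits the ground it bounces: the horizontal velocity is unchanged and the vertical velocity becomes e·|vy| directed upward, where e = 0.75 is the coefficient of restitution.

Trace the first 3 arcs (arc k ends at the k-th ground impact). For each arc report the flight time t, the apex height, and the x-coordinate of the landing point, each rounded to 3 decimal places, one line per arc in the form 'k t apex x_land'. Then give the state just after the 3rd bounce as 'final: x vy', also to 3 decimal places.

Arc 1: start y=17.320, vy=11.710 → t=3.420, apex=24.309, x_land=13.953, impact vy=-21.839
  bounce: vy ← 0.75·21.839 = 16.379
Arc 2: start y=0.000, vy=16.379 → t=3.339, apex=13.674, x_land=27.577, impact vy=-16.379
  bounce: vy ← 0.75·16.379 = 12.284
Arc 3: start y=0.000, vy=12.284 → t=2.504, apex=7.692, x_land=37.796, impact vy=-12.284
  bounce: vy ← 0.75·12.284 = 9.213

1 3.420 24.309 13.953
2 3.339 13.674 27.577
3 2.504 7.692 37.796
final: 37.796 9.213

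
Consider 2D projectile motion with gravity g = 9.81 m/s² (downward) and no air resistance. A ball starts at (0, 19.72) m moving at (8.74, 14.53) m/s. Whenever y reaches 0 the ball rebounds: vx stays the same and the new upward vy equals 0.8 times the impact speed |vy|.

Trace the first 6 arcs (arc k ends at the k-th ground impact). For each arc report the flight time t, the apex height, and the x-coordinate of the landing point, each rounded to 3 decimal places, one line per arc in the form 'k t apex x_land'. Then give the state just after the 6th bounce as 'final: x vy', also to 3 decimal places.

1 3.974 30.480 34.732
2 3.989 19.508 69.592
3 3.191 12.485 97.480
4 2.553 7.990 119.790
5 2.042 5.114 137.638
6 1.634 3.273 151.917
final: 151.917 6.411

Arc 1: start y=19.720, vy=14.530 → t=3.974, apex=30.480, x_land=34.732, impact vy=-24.455
  bounce: vy ← 0.8·24.455 = 19.564
Arc 2: start y=0.000, vy=19.564 → t=3.989, apex=19.508, x_land=69.592, impact vy=-19.564
  bounce: vy ← 0.8·19.564 = 15.651
Arc 3: start y=0.000, vy=15.651 → t=3.191, apex=12.485, x_land=97.480, impact vy=-15.651
  bounce: vy ← 0.8·15.651 = 12.521
Arc 4: start y=0.000, vy=12.521 → t=2.553, apex=7.990, x_land=119.790, impact vy=-12.521
  bounce: vy ← 0.8·12.521 = 10.017
Arc 5: start y=0.000, vy=10.017 → t=2.042, apex=5.114, x_land=137.638, impact vy=-10.017
  bounce: vy ← 0.8·10.017 = 8.013
Arc 6: start y=0.000, vy=8.013 → t=1.634, apex=3.273, x_land=151.917, impact vy=-8.013
  bounce: vy ← 0.8·8.013 = 6.411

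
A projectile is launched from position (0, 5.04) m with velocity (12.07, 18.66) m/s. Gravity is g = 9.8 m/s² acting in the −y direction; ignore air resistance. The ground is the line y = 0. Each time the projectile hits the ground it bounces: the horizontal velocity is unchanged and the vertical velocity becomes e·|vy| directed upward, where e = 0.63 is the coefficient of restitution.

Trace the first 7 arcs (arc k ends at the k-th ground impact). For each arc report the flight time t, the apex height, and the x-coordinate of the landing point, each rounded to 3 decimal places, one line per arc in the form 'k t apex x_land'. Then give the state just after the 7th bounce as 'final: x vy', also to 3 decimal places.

Arc 1: start y=5.040, vy=18.660 → t=4.061, apex=22.805, x_land=49.021, impact vy=-21.142
  bounce: vy ← 0.63·21.142 = 13.319
Arc 2: start y=0.000, vy=13.319 → t=2.718, apex=9.051, x_land=81.831, impact vy=-13.319
  bounce: vy ← 0.63·13.319 = 8.391
Arc 3: start y=0.000, vy=8.391 → t=1.712, apex=3.592, x_land=102.500, impact vy=-8.391
  bounce: vy ← 0.63·8.391 = 5.286
Arc 4: start y=0.000, vy=5.286 → t=1.079, apex=1.426, x_land=115.522, impact vy=-5.286
  bounce: vy ← 0.63·5.286 = 3.330
Arc 5: start y=0.000, vy=3.330 → t=0.680, apex=0.566, x_land=123.726, impact vy=-3.330
  bounce: vy ← 0.63·3.330 = 2.098
Arc 6: start y=0.000, vy=2.098 → t=0.428, apex=0.225, x_land=128.895, impact vy=-2.098
  bounce: vy ← 0.63·2.098 = 1.322
Arc 7: start y=0.000, vy=1.322 → t=0.270, apex=0.089, x_land=132.151, impact vy=-1.322
  bounce: vy ← 0.63·1.322 = 0.833

1 4.061 22.805 49.021
2 2.718 9.051 81.831
3 1.712 3.592 102.500
4 1.079 1.426 115.522
5 0.680 0.566 123.726
6 0.428 0.225 128.895
7 0.270 0.089 132.151
final: 132.151 0.833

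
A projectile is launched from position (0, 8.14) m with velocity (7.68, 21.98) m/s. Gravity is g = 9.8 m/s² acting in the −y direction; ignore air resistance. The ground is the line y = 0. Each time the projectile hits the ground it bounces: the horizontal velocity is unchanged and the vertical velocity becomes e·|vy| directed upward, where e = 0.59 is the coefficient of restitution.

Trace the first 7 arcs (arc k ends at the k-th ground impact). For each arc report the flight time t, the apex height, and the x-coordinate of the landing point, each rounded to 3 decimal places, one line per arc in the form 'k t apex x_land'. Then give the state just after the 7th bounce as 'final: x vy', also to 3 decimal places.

Arc 1: start y=8.140, vy=21.980 → t=4.830, apex=32.789, x_land=37.092, impact vy=-25.351
  bounce: vy ← 0.59·25.351 = 14.957
Arc 2: start y=0.000, vy=14.957 → t=3.052, apex=11.414, x_land=60.535, impact vy=-14.957
  bounce: vy ← 0.59·14.957 = 8.825
Arc 3: start y=0.000, vy=8.825 → t=1.801, apex=3.973, x_land=74.366, impact vy=-8.825
  bounce: vy ← 0.59·8.825 = 5.207
Arc 4: start y=0.000, vy=5.207 → t=1.063, apex=1.383, x_land=82.526, impact vy=-5.207
  bounce: vy ← 0.59·5.207 = 3.072
Arc 5: start y=0.000, vy=3.072 → t=0.627, apex=0.481, x_land=87.341, impact vy=-3.072
  bounce: vy ← 0.59·3.072 = 1.812
Arc 6: start y=0.000, vy=1.812 → t=0.370, apex=0.168, x_land=90.182, impact vy=-1.812
  bounce: vy ← 0.59·1.812 = 1.069
Arc 7: start y=0.000, vy=1.069 → t=0.218, apex=0.058, x_land=91.858, impact vy=-1.069
  bounce: vy ← 0.59·1.069 = 0.631

1 4.830 32.789 37.092
2 3.052 11.414 60.535
3 1.801 3.973 74.366
4 1.063 1.383 82.526
5 0.627 0.481 87.341
6 0.370 0.168 90.182
7 0.218 0.058 91.858
final: 91.858 0.631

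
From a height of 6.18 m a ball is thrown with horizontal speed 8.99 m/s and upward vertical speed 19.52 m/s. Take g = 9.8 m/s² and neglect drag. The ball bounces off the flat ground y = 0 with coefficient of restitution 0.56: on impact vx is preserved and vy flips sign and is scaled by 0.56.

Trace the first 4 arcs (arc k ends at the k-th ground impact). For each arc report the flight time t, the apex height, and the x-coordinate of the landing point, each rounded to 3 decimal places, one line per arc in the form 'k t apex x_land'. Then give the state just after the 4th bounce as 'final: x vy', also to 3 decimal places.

Arc 1: start y=6.180, vy=19.520 → t=4.278, apex=25.620, x_land=38.463, impact vy=-22.409
  bounce: vy ← 0.56·22.409 = 12.549
Arc 2: start y=0.000, vy=12.549 → t=2.561, apex=8.035, x_land=61.487, impact vy=-12.549
  bounce: vy ← 0.56·12.549 = 7.027
Arc 3: start y=0.000, vy=7.027 → t=1.434, apex=2.520, x_land=74.380, impact vy=-7.027
  bounce: vy ← 0.56·7.027 = 3.935
Arc 4: start y=0.000, vy=3.935 → t=0.803, apex=0.790, x_land=81.600, impact vy=-3.935
  bounce: vy ← 0.56·3.935 = 2.204

1 4.278 25.620 38.463
2 2.561 8.035 61.487
3 1.434 2.520 74.380
4 0.803 0.790 81.600
final: 81.600 2.204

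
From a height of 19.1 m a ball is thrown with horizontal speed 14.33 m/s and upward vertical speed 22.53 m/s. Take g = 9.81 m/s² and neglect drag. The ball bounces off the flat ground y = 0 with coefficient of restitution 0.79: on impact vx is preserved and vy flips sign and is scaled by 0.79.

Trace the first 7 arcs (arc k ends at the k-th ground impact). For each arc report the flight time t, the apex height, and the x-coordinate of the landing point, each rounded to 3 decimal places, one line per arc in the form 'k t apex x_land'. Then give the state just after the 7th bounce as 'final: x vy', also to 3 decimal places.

Arc 1: start y=19.100, vy=22.530 → t=5.325, apex=44.972, x_land=76.301, impact vy=-29.704
  bounce: vy ← 0.79·29.704 = 23.466
Arc 2: start y=0.000, vy=23.466 → t=4.784, apex=28.067, x_land=144.859, impact vy=-23.466
  bounce: vy ← 0.79·23.466 = 18.538
Arc 3: start y=0.000, vy=18.538 → t=3.779, apex=17.516, x_land=199.019, impact vy=-18.538
  bounce: vy ← 0.79·18.538 = 14.645
Arc 4: start y=0.000, vy=14.645 → t=2.986, apex=10.932, x_land=241.805, impact vy=-14.645
  bounce: vy ← 0.79·14.645 = 11.570
Arc 5: start y=0.000, vy=11.570 → t=2.359, apex=6.823, x_land=275.607, impact vy=-11.570
  bounce: vy ← 0.79·11.570 = 9.140
Arc 6: start y=0.000, vy=9.140 → t=1.863, apex=4.258, x_land=302.310, impact vy=-9.140
  bounce: vy ← 0.79·9.140 = 7.221
Arc 7: start y=0.000, vy=7.221 → t=1.472, apex=2.657, x_land=323.405, impact vy=-7.221
  bounce: vy ← 0.79·7.221 = 5.704

1 5.325 44.972 76.301
2 4.784 28.067 144.859
3 3.779 17.516 199.019
4 2.986 10.932 241.805
5 2.359 6.823 275.607
6 1.863 4.258 302.310
7 1.472 2.657 323.405
final: 323.405 5.704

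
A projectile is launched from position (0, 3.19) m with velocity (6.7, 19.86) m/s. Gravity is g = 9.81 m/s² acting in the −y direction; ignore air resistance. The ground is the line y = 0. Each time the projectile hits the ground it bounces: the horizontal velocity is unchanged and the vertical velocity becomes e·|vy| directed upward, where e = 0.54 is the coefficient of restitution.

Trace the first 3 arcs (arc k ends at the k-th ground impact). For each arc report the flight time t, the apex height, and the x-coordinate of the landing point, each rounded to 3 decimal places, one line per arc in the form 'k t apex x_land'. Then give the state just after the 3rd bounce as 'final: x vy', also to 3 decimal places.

1 4.204 23.293 28.164
2 2.354 6.792 43.933
3 1.271 1.981 52.448
final: 52.448 3.366

Arc 1: start y=3.190, vy=19.860 → t=4.204, apex=23.293, x_land=28.164, impact vy=-21.378
  bounce: vy ← 0.54·21.378 = 11.544
Arc 2: start y=0.000, vy=11.544 → t=2.354, apex=6.792, x_land=43.933, impact vy=-11.544
  bounce: vy ← 0.54·11.544 = 6.234
Arc 3: start y=0.000, vy=6.234 → t=1.271, apex=1.981, x_land=52.448, impact vy=-6.234
  bounce: vy ← 0.54·6.234 = 3.366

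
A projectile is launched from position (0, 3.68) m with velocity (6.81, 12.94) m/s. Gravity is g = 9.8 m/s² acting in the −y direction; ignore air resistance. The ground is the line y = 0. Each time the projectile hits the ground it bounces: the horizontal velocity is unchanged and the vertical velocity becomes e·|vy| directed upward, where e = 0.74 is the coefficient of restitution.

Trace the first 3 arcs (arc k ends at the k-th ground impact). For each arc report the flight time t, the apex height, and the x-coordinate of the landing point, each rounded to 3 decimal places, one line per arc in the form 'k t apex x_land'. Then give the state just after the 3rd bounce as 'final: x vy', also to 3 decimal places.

1 2.900 12.223 19.748
2 2.338 6.693 35.666
3 1.730 3.665 47.446
final: 47.446 6.272

Arc 1: start y=3.680, vy=12.940 → t=2.900, apex=12.223, x_land=19.748, impact vy=-15.478
  bounce: vy ← 0.74·15.478 = 11.454
Arc 2: start y=0.000, vy=11.454 → t=2.338, apex=6.693, x_land=35.666, impact vy=-11.454
  bounce: vy ← 0.74·11.454 = 8.476
Arc 3: start y=0.000, vy=8.476 → t=1.730, apex=3.665, x_land=47.446, impact vy=-8.476
  bounce: vy ← 0.74·8.476 = 6.272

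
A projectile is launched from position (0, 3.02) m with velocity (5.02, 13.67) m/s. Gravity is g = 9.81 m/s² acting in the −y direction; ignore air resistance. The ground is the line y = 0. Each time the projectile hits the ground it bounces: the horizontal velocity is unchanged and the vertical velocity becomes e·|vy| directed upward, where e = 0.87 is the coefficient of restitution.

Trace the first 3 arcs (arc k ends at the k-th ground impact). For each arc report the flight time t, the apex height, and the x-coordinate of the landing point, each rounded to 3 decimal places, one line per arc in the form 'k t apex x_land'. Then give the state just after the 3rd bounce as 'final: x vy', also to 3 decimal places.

1 2.993 12.544 15.023
2 2.783 9.495 28.992
3 2.421 7.187 41.145
final: 41.145 10.331

Arc 1: start y=3.020, vy=13.670 → t=2.993, apex=12.544, x_land=15.023, impact vy=-15.688
  bounce: vy ← 0.87·15.688 = 13.649
Arc 2: start y=0.000, vy=13.649 → t=2.783, apex=9.495, x_land=28.992, impact vy=-13.649
  bounce: vy ← 0.87·13.649 = 11.874
Arc 3: start y=0.000, vy=11.874 → t=2.421, apex=7.187, x_land=41.145, impact vy=-11.874
  bounce: vy ← 0.87·11.874 = 10.331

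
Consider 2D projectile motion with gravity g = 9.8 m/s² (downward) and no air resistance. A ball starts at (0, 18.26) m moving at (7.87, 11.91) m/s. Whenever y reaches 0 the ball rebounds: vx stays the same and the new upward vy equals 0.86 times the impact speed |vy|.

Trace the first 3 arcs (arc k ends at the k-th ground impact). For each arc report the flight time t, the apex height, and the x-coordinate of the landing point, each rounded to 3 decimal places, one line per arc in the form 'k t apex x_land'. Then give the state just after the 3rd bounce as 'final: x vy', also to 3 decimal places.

Arc 1: start y=18.260, vy=11.910 → t=3.496, apex=25.497, x_land=27.517, impact vy=-22.355
  bounce: vy ← 0.86·22.355 = 19.225
Arc 2: start y=0.000, vy=19.225 → t=3.924, apex=18.858, x_land=58.395, impact vy=-19.225
  bounce: vy ← 0.86·19.225 = 16.534
Arc 3: start y=0.000, vy=16.534 → t=3.374, apex=13.947, x_land=84.950, impact vy=-16.534
  bounce: vy ← 0.86·16.534 = 14.219

1 3.496 25.497 27.517
2 3.924 18.858 58.395
3 3.374 13.947 84.950
final: 84.950 14.219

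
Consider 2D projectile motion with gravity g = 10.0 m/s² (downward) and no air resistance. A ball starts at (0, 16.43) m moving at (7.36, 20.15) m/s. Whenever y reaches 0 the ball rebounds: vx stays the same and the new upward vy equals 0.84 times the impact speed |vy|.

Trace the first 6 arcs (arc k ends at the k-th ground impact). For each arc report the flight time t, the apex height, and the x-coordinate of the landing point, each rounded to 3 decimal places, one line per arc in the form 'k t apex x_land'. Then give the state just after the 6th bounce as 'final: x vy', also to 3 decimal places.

1 4.725 36.731 34.779
2 4.553 25.917 68.292
3 3.825 18.287 96.444
4 3.213 12.904 120.091
5 2.699 9.105 139.954
6 2.267 6.424 156.640
final: 156.640 9.522

Arc 1: start y=16.430, vy=20.150 → t=4.725, apex=36.731, x_land=34.779, impact vy=-27.104
  bounce: vy ← 0.84·27.104 = 22.767
Arc 2: start y=0.000, vy=22.767 → t=4.553, apex=25.917, x_land=68.292, impact vy=-22.767
  bounce: vy ← 0.84·22.767 = 19.125
Arc 3: start y=0.000, vy=19.125 → t=3.825, apex=18.287, x_land=96.444, impact vy=-19.125
  bounce: vy ← 0.84·19.125 = 16.065
Arc 4: start y=0.000, vy=16.065 → t=3.213, apex=12.904, x_land=120.091, impact vy=-16.065
  bounce: vy ← 0.84·16.065 = 13.494
Arc 5: start y=0.000, vy=13.494 → t=2.699, apex=9.105, x_land=139.954, impact vy=-13.494
  bounce: vy ← 0.84·13.494 = 11.335
Arc 6: start y=0.000, vy=11.335 → t=2.267, apex=6.424, x_land=156.640, impact vy=-11.335
  bounce: vy ← 0.84·11.335 = 9.522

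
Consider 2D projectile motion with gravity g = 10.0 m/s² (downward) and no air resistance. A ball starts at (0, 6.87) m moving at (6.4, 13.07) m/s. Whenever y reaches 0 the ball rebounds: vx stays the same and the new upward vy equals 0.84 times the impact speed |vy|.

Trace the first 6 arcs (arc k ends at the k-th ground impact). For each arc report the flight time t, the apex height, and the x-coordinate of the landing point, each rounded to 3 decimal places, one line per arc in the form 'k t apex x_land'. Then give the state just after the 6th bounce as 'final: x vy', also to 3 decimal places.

1 3.063 15.411 19.601
2 2.949 10.874 38.477
3 2.478 7.673 54.334
4 2.081 5.414 67.653
5 1.748 3.820 78.841
6 1.468 2.695 88.239
final: 88.239 6.168

Arc 1: start y=6.870, vy=13.070 → t=3.063, apex=15.411, x_land=19.601, impact vy=-17.556
  bounce: vy ← 0.84·17.556 = 14.747
Arc 2: start y=0.000, vy=14.747 → t=2.949, apex=10.874, x_land=38.477, impact vy=-14.747
  bounce: vy ← 0.84·14.747 = 12.388
Arc 3: start y=0.000, vy=12.388 → t=2.478, apex=7.673, x_land=54.334, impact vy=-12.388
  bounce: vy ← 0.84·12.388 = 10.406
Arc 4: start y=0.000, vy=10.406 → t=2.081, apex=5.414, x_land=67.653, impact vy=-10.406
  bounce: vy ← 0.84·10.406 = 8.741
Arc 5: start y=0.000, vy=8.741 → t=1.748, apex=3.820, x_land=78.841, impact vy=-8.741
  bounce: vy ← 0.84·8.741 = 7.342
Arc 6: start y=0.000, vy=7.342 → t=1.468, apex=2.695, x_land=88.239, impact vy=-7.342
  bounce: vy ← 0.84·7.342 = 6.168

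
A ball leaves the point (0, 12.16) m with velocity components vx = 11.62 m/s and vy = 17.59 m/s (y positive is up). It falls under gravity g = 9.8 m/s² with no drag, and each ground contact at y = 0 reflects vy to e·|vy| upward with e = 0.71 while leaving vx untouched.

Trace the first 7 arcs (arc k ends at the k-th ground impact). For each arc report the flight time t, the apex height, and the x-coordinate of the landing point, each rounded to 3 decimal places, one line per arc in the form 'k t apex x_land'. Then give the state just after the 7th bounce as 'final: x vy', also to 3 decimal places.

1 4.183 27.946 48.607
2 3.391 14.088 88.013
3 2.408 7.102 115.991
4 1.709 3.580 135.855
5 1.214 1.805 149.959
6 0.862 0.910 159.972
7 0.612 0.459 167.082
final: 167.082 2.129

Arc 1: start y=12.160, vy=17.590 → t=4.183, apex=27.946, x_land=48.607, impact vy=-23.404
  bounce: vy ← 0.71·23.404 = 16.617
Arc 2: start y=0.000, vy=16.617 → t=3.391, apex=14.088, x_land=88.013, impact vy=-16.617
  bounce: vy ← 0.71·16.617 = 11.798
Arc 3: start y=0.000, vy=11.798 → t=2.408, apex=7.102, x_land=115.991, impact vy=-11.798
  bounce: vy ← 0.71·11.798 = 8.377
Arc 4: start y=0.000, vy=8.377 → t=1.709, apex=3.580, x_land=135.855, impact vy=-8.377
  bounce: vy ← 0.71·8.377 = 5.947
Arc 5: start y=0.000, vy=5.947 → t=1.214, apex=1.805, x_land=149.959, impact vy=-5.947
  bounce: vy ← 0.71·5.947 = 4.223
Arc 6: start y=0.000, vy=4.223 → t=0.862, apex=0.910, x_land=159.972, impact vy=-4.223
  bounce: vy ← 0.71·4.223 = 2.998
Arc 7: start y=0.000, vy=2.998 → t=0.612, apex=0.459, x_land=167.082, impact vy=-2.998
  bounce: vy ← 0.71·2.998 = 2.129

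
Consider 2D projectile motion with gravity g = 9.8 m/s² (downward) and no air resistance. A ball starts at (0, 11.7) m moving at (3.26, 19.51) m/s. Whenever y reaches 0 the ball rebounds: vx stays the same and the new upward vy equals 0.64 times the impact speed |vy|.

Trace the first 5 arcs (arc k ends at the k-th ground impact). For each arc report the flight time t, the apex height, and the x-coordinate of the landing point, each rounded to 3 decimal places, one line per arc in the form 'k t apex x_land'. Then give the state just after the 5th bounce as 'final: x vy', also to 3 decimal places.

Arc 1: start y=11.700, vy=19.510 → t=4.511, apex=31.120, x_land=14.706, impact vy=-24.697
  bounce: vy ← 0.64·24.697 = 15.806
Arc 2: start y=0.000, vy=15.806 → t=3.226, apex=12.747, x_land=25.222, impact vy=-15.806
  bounce: vy ← 0.64·15.806 = 10.116
Arc 3: start y=0.000, vy=10.116 → t=2.064, apex=5.221, x_land=31.952, impact vy=-10.116
  bounce: vy ← 0.64·10.116 = 6.474
Arc 4: start y=0.000, vy=6.474 → t=1.321, apex=2.139, x_land=36.259, impact vy=-6.474
  bounce: vy ← 0.64·6.474 = 4.144
Arc 5: start y=0.000, vy=4.144 → t=0.846, apex=0.876, x_land=39.016, impact vy=-4.144
  bounce: vy ← 0.64·4.144 = 2.652

1 4.511 31.120 14.706
2 3.226 12.747 25.222
3 2.064 5.221 31.952
4 1.321 2.139 36.259
5 0.846 0.876 39.016
final: 39.016 2.652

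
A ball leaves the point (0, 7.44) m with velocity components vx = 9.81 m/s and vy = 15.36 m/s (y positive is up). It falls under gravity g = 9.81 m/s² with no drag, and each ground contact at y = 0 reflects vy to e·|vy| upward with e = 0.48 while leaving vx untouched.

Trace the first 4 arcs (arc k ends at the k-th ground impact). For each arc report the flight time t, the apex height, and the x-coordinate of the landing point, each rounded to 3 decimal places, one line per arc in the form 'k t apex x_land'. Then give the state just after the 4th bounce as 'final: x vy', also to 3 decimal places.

1 3.558 19.465 34.902
2 1.912 4.485 53.663
3 0.918 1.033 62.668
4 0.441 0.238 66.991
final: 66.991 1.037

Arc 1: start y=7.440, vy=15.360 → t=3.558, apex=19.465, x_land=34.902, impact vy=-19.542
  bounce: vy ← 0.48·19.542 = 9.380
Arc 2: start y=0.000, vy=9.380 → t=1.912, apex=4.485, x_land=53.663, impact vy=-9.380
  bounce: vy ← 0.48·9.380 = 4.503
Arc 3: start y=0.000, vy=4.503 → t=0.918, apex=1.033, x_land=62.668, impact vy=-4.503
  bounce: vy ← 0.48·4.503 = 2.161
Arc 4: start y=0.000, vy=2.161 → t=0.441, apex=0.238, x_land=66.991, impact vy=-2.161
  bounce: vy ← 0.48·2.161 = 1.037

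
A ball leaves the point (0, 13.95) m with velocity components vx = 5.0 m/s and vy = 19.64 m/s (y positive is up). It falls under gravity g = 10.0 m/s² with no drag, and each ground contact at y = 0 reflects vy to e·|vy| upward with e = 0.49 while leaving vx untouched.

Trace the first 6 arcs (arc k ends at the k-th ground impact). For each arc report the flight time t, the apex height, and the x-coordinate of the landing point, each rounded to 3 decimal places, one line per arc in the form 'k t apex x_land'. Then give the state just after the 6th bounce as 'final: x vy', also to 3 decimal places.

Arc 1: start y=13.950, vy=19.640 → t=4.542, apex=33.236, x_land=22.711, impact vy=-25.782
  bounce: vy ← 0.49·25.782 = 12.633
Arc 2: start y=0.000, vy=12.633 → t=2.527, apex=7.980, x_land=35.345, impact vy=-12.633
  bounce: vy ← 0.49·12.633 = 6.190
Arc 3: start y=0.000, vy=6.190 → t=1.238, apex=1.916, x_land=41.535, impact vy=-6.190
  bounce: vy ← 0.49·6.190 = 3.033
Arc 4: start y=0.000, vy=3.033 → t=0.607, apex=0.460, x_land=44.568, impact vy=-3.033
  bounce: vy ← 0.49·3.033 = 1.486
Arc 5: start y=0.000, vy=1.486 → t=0.297, apex=0.110, x_land=46.054, impact vy=-1.486
  bounce: vy ← 0.49·1.486 = 0.728
Arc 6: start y=0.000, vy=0.728 → t=0.146, apex=0.027, x_land=46.783, impact vy=-0.728
  bounce: vy ← 0.49·0.728 = 0.357

1 4.542 33.236 22.711
2 2.527 7.980 35.345
3 1.238 1.916 41.535
4 0.607 0.460 44.568
5 0.297 0.110 46.054
6 0.146 0.027 46.783
final: 46.783 0.357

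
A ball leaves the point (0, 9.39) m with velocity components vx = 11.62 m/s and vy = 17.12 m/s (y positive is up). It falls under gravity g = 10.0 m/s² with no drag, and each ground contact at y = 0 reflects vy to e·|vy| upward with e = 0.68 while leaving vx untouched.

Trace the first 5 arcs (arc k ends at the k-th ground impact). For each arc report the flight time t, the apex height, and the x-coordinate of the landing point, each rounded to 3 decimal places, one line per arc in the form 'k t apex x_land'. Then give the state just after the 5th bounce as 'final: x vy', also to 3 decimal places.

1 3.905 24.045 45.375
2 2.982 11.118 80.031
3 2.028 5.141 103.596
4 1.379 2.377 119.621
5 0.938 1.099 130.518
final: 130.518 3.188

Arc 1: start y=9.390, vy=17.120 → t=3.905, apex=24.045, x_land=45.375, impact vy=-21.929
  bounce: vy ← 0.68·21.929 = 14.912
Arc 2: start y=0.000, vy=14.912 → t=2.982, apex=11.118, x_land=80.031, impact vy=-14.912
  bounce: vy ← 0.68·14.912 = 10.140
Arc 3: start y=0.000, vy=10.140 → t=2.028, apex=5.141, x_land=103.596, impact vy=-10.140
  bounce: vy ← 0.68·10.140 = 6.895
Arc 4: start y=0.000, vy=6.895 → t=1.379, apex=2.377, x_land=119.621, impact vy=-6.895
  bounce: vy ← 0.68·6.895 = 4.689
Arc 5: start y=0.000, vy=4.689 → t=0.938, apex=1.099, x_land=130.518, impact vy=-4.689
  bounce: vy ← 0.68·4.689 = 3.188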